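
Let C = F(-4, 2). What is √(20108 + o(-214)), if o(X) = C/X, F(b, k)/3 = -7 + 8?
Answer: √920865326/214 ≈ 141.80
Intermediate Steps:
F(b, k) = 3 (F(b, k) = 3*(-7 + 8) = 3*1 = 3)
C = 3
o(X) = 3/X
√(20108 + o(-214)) = √(20108 + 3/(-214)) = √(20108 + 3*(-1/214)) = √(20108 - 3/214) = √(4303109/214) = √920865326/214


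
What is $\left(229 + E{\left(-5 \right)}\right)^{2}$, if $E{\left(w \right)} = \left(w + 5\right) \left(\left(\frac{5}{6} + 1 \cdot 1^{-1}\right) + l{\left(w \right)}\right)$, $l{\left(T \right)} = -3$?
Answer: $52441$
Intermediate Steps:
$E{\left(w \right)} = - \frac{35}{6} - \frac{7 w}{6}$ ($E{\left(w \right)} = \left(w + 5\right) \left(\left(\frac{5}{6} + 1 \cdot 1^{-1}\right) - 3\right) = \left(5 + w\right) \left(\left(5 \cdot \frac{1}{6} + 1 \cdot 1\right) - 3\right) = \left(5 + w\right) \left(\left(\frac{5}{6} + 1\right) - 3\right) = \left(5 + w\right) \left(\frac{11}{6} - 3\right) = \left(5 + w\right) \left(- \frac{7}{6}\right) = - \frac{35}{6} - \frac{7 w}{6}$)
$\left(229 + E{\left(-5 \right)}\right)^{2} = \left(229 - 0\right)^{2} = \left(229 + \left(- \frac{35}{6} + \frac{35}{6}\right)\right)^{2} = \left(229 + 0\right)^{2} = 229^{2} = 52441$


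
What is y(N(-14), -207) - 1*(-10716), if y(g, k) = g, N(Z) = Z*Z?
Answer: 10912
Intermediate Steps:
N(Z) = Z**2
y(N(-14), -207) - 1*(-10716) = (-14)**2 - 1*(-10716) = 196 + 10716 = 10912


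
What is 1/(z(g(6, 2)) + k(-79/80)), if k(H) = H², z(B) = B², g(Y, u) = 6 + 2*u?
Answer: 6400/646241 ≈ 0.0099034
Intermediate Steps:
1/(z(g(6, 2)) + k(-79/80)) = 1/((6 + 2*2)² + (-79/80)²) = 1/((6 + 4)² + (-79*1/80)²) = 1/(10² + (-79/80)²) = 1/(100 + 6241/6400) = 1/(646241/6400) = 6400/646241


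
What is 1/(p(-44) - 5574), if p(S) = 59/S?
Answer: -44/245315 ≈ -0.00017936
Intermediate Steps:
1/(p(-44) - 5574) = 1/(59/(-44) - 5574) = 1/(59*(-1/44) - 5574) = 1/(-59/44 - 5574) = 1/(-245315/44) = -44/245315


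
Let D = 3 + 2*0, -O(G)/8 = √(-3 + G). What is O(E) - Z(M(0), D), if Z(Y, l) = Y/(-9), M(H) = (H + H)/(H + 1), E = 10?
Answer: -8*√7 ≈ -21.166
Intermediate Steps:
O(G) = -8*√(-3 + G)
D = 3 (D = 3 + 0 = 3)
M(H) = 2*H/(1 + H) (M(H) = (2*H)/(1 + H) = 2*H/(1 + H))
Z(Y, l) = -Y/9 (Z(Y, l) = Y*(-⅑) = -Y/9)
O(E) - Z(M(0), D) = -8*√(-3 + 10) - (-1)*2*0/(1 + 0)/9 = -8*√7 - (-1)*2*0/1/9 = -8*√7 - (-1)*2*0*1/9 = -8*√7 - (-1)*0/9 = -8*√7 - 1*0 = -8*√7 + 0 = -8*√7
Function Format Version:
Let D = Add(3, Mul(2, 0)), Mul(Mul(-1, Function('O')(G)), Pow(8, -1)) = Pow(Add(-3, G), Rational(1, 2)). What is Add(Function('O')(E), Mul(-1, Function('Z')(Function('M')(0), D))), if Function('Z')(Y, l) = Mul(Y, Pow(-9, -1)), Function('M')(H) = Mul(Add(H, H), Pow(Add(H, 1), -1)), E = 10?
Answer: Mul(-8, Pow(7, Rational(1, 2))) ≈ -21.166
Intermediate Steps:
Function('O')(G) = Mul(-8, Pow(Add(-3, G), Rational(1, 2)))
D = 3 (D = Add(3, 0) = 3)
Function('M')(H) = Mul(2, H, Pow(Add(1, H), -1)) (Function('M')(H) = Mul(Mul(2, H), Pow(Add(1, H), -1)) = Mul(2, H, Pow(Add(1, H), -1)))
Function('Z')(Y, l) = Mul(Rational(-1, 9), Y) (Function('Z')(Y, l) = Mul(Y, Rational(-1, 9)) = Mul(Rational(-1, 9), Y))
Add(Function('O')(E), Mul(-1, Function('Z')(Function('M')(0), D))) = Add(Mul(-8, Pow(Add(-3, 10), Rational(1, 2))), Mul(-1, Mul(Rational(-1, 9), Mul(2, 0, Pow(Add(1, 0), -1))))) = Add(Mul(-8, Pow(7, Rational(1, 2))), Mul(-1, Mul(Rational(-1, 9), Mul(2, 0, Pow(1, -1))))) = Add(Mul(-8, Pow(7, Rational(1, 2))), Mul(-1, Mul(Rational(-1, 9), Mul(2, 0, 1)))) = Add(Mul(-8, Pow(7, Rational(1, 2))), Mul(-1, Mul(Rational(-1, 9), 0))) = Add(Mul(-8, Pow(7, Rational(1, 2))), Mul(-1, 0)) = Add(Mul(-8, Pow(7, Rational(1, 2))), 0) = Mul(-8, Pow(7, Rational(1, 2)))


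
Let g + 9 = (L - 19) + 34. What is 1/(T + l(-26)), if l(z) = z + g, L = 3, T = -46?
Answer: -1/63 ≈ -0.015873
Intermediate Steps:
g = 9 (g = -9 + ((3 - 19) + 34) = -9 + (-16 + 34) = -9 + 18 = 9)
l(z) = 9 + z (l(z) = z + 9 = 9 + z)
1/(T + l(-26)) = 1/(-46 + (9 - 26)) = 1/(-46 - 17) = 1/(-63) = -1/63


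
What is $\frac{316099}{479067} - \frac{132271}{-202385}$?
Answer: $\frac{127340367272}{96955974795} \approx 1.3134$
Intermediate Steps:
$\frac{316099}{479067} - \frac{132271}{-202385} = 316099 \cdot \frac{1}{479067} - - \frac{132271}{202385} = \frac{316099}{479067} + \frac{132271}{202385} = \frac{127340367272}{96955974795}$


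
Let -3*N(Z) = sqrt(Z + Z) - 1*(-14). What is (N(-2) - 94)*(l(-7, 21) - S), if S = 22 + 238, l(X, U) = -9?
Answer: 79624/3 + 538*I/3 ≈ 26541.0 + 179.33*I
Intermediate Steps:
S = 260
N(Z) = -14/3 - sqrt(2)*sqrt(Z)/3 (N(Z) = -(sqrt(Z + Z) - 1*(-14))/3 = -(sqrt(2*Z) + 14)/3 = -(sqrt(2)*sqrt(Z) + 14)/3 = -(14 + sqrt(2)*sqrt(Z))/3 = -14/3 - sqrt(2)*sqrt(Z)/3)
(N(-2) - 94)*(l(-7, 21) - S) = ((-14/3 - sqrt(2)*sqrt(-2)/3) - 94)*(-9 - 1*260) = ((-14/3 - sqrt(2)*I*sqrt(2)/3) - 94)*(-9 - 260) = ((-14/3 - 2*I/3) - 94)*(-269) = (-296/3 - 2*I/3)*(-269) = 79624/3 + 538*I/3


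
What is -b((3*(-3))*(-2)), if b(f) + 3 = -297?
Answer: 300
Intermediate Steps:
b(f) = -300 (b(f) = -3 - 297 = -300)
-b((3*(-3))*(-2)) = -1*(-300) = 300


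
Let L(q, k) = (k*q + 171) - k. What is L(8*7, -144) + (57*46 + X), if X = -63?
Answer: -5190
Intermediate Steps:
L(q, k) = 171 - k + k*q (L(q, k) = (171 + k*q) - k = 171 - k + k*q)
L(8*7, -144) + (57*46 + X) = (171 - 1*(-144) - 1152*7) + (57*46 - 63) = (171 + 144 - 144*56) + (2622 - 63) = (171 + 144 - 8064) + 2559 = -7749 + 2559 = -5190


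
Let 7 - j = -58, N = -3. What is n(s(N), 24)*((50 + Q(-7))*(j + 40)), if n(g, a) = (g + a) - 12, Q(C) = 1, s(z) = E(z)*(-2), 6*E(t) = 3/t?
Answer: 66045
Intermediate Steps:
E(t) = 1/(2*t) (E(t) = (3/t)/6 = 1/(2*t))
j = 65 (j = 7 - 1*(-58) = 7 + 58 = 65)
s(z) = -1/z (s(z) = (1/(2*z))*(-2) = -1/z)
n(g, a) = -12 + a + g (n(g, a) = (a + g) - 12 = -12 + a + g)
n(s(N), 24)*((50 + Q(-7))*(j + 40)) = (-12 + 24 - 1/(-3))*((50 + 1)*(65 + 40)) = (-12 + 24 - 1*(-⅓))*(51*105) = (-12 + 24 + ⅓)*5355 = (37/3)*5355 = 66045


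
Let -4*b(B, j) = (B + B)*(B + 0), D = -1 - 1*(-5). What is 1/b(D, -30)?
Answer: -⅛ ≈ -0.12500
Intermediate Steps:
D = 4 (D = -1 + 5 = 4)
b(B, j) = -B²/2 (b(B, j) = -(B + B)*(B + 0)/4 = -2*B*B/4 = -B²/2)
1/b(D, -30) = 1/(-½*4²) = 1/(-½*16) = 1/(-8) = -⅛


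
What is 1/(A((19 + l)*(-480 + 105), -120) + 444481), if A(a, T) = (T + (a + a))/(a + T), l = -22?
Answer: 67/29780369 ≈ 2.2498e-6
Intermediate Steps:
A(a, T) = (T + 2*a)/(T + a)
1/(A((19 + l)*(-480 + 105), -120) + 444481) = 1/((-120 + 2*((19 - 22)*(-480 + 105)))/(-120 + (19 - 22)*(-480 + 105)) + 444481) = 1/((-120 + 2*(-3*(-375)))/(-120 - 3*(-375)) + 444481) = 1/((-120 + 2*1125)/(-120 + 1125) + 444481) = 1/((-120 + 2250)/1005 + 444481) = 1/((1/1005)*2130 + 444481) = 1/(142/67 + 444481) = 1/(29780369/67) = 67/29780369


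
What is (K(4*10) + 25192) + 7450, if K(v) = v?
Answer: 32682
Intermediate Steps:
(K(4*10) + 25192) + 7450 = (4*10 + 25192) + 7450 = (40 + 25192) + 7450 = 25232 + 7450 = 32682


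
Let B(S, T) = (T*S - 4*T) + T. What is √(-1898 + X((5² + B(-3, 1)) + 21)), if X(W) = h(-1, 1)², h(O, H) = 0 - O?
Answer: I*√1897 ≈ 43.555*I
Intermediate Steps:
h(O, H) = -O
B(S, T) = -3*T + S*T (B(S, T) = (S*T - 4*T) + T = (-4*T + S*T) + T = -3*T + S*T)
X(W) = 1 (X(W) = (-1*(-1))² = 1² = 1)
√(-1898 + X((5² + B(-3, 1)) + 21)) = √(-1898 + 1) = √(-1897) = I*√1897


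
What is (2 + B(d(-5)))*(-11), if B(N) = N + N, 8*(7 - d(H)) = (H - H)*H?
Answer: -176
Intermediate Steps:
d(H) = 7 (d(H) = 7 - (H - H)*H/8 = 7 - 0*H = 7 - 1/8*0 = 7 + 0 = 7)
B(N) = 2*N
(2 + B(d(-5)))*(-11) = (2 + 2*7)*(-11) = (2 + 14)*(-11) = 16*(-11) = -176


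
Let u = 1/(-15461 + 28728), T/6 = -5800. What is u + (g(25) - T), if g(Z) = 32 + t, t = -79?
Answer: 461068052/13267 ≈ 34753.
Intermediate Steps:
T = -34800 (T = 6*(-5800) = -34800)
g(Z) = -47 (g(Z) = 32 - 79 = -47)
u = 1/13267 ≈ 7.5375e-5
u + (g(25) - T) = 1/13267 + (-47 - 1*(-34800)) = 1/13267 + (-47 + 34800) = 1/13267 + 34753 = 461068052/13267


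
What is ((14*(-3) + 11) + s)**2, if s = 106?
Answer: 5625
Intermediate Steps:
((14*(-3) + 11) + s)**2 = ((14*(-3) + 11) + 106)**2 = ((-42 + 11) + 106)**2 = (-31 + 106)**2 = 75**2 = 5625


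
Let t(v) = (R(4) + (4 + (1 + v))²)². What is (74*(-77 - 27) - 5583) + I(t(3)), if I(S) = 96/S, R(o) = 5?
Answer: -21073741/1587 ≈ -13279.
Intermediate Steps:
t(v) = (5 + (5 + v)²)² (t(v) = (5 + (4 + (1 + v))²)² = (5 + (5 + v)²)²)
(74*(-77 - 27) - 5583) + I(t(3)) = (74*(-77 - 27) - 5583) + 96/((5 + (5 + 3)²)²) = (74*(-104) - 5583) + 96/((5 + 8²)²) = (-7696 - 5583) + 96/((5 + 64)²) = -13279 + 96/(69²) = -13279 + 96/4761 = -13279 + 96*(1/4761) = -13279 + 32/1587 = -21073741/1587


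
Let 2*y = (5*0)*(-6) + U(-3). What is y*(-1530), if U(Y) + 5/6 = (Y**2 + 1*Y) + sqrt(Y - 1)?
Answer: -7905/2 - 1530*I ≈ -3952.5 - 1530.0*I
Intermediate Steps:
U(Y) = -5/6 + Y + Y**2 + sqrt(-1 + Y) (U(Y) = -5/6 + ((Y**2 + 1*Y) + sqrt(Y - 1)) = -5/6 + ((Y**2 + Y) + sqrt(-1 + Y)) = -5/6 + ((Y + Y**2) + sqrt(-1 + Y)) = -5/6 + (Y + Y**2 + sqrt(-1 + Y)) = -5/6 + Y + Y**2 + sqrt(-1 + Y))
y = 31/12 + I (y = ((5*0)*(-6) + (-5/6 - 3 + (-3)**2 + sqrt(-1 - 3)))/2 = (0*(-6) + (-5/6 - 3 + 9 + sqrt(-4)))/2 = (0 + (-5/6 - 3 + 9 + 2*I))/2 = (0 + (31/6 + 2*I))/2 = (31/6 + 2*I)/2 = 31/12 + I ≈ 2.5833 + 1.0*I)
y*(-1530) = (31/12 + I)*(-1530) = -7905/2 - 1530*I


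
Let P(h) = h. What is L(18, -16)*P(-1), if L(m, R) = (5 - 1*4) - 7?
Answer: 6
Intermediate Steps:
L(m, R) = -6 (L(m, R) = (5 - 4) - 7 = 1 - 7 = -6)
L(18, -16)*P(-1) = -6*(-1) = 6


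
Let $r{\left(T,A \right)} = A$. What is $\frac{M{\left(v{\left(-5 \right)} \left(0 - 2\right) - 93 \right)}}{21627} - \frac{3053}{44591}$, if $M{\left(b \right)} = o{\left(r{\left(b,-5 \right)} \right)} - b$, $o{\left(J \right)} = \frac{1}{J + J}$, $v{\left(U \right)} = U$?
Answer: $- \frac{14495497}{224271990} \approx -0.064634$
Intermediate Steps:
$o{\left(J \right)} = \frac{1}{2 J}$
$M{\left(b \right)} = - \frac{1}{10} - b$ ($M{\left(b \right)} = \frac{1}{2 \left(-5\right)} - b = \frac{1}{2} \left(- \frac{1}{5}\right) - b = - \frac{1}{10} - b$)
$\frac{M{\left(v{\left(-5 \right)} \left(0 - 2\right) - 93 \right)}}{21627} - \frac{3053}{44591} = \frac{- \frac{1}{10} - \left(- 5 \left(0 - 2\right) - 93\right)}{21627} - \frac{3053}{44591} = \left(- \frac{1}{10} - \left(\left(-5\right) \left(-2\right) - 93\right)\right) \frac{1}{21627} - \frac{71}{1037} = \left(- \frac{1}{10} - \left(10 - 93\right)\right) \frac{1}{21627} - \frac{71}{1037} = \left(- \frac{1}{10} - -83\right) \frac{1}{21627} - \frac{71}{1037} = \left(- \frac{1}{10} + 83\right) \frac{1}{21627} - \frac{71}{1037} = \frac{829}{10} \cdot \frac{1}{21627} - \frac{71}{1037} = \frac{829}{216270} - \frac{71}{1037} = - \frac{14495497}{224271990}$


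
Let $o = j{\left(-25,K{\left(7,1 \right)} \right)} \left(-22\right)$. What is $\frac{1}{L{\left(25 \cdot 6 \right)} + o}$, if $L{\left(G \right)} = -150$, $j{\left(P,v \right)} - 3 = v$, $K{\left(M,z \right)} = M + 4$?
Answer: $- \frac{1}{458} \approx -0.0021834$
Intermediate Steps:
$K{\left(M,z \right)} = 4 + M$
$j{\left(P,v \right)} = 3 + v$
$o = -308$ ($o = \left(3 + \left(4 + 7\right)\right) \left(-22\right) = \left(3 + 11\right) \left(-22\right) = 14 \left(-22\right) = -308$)
$\frac{1}{L{\left(25 \cdot 6 \right)} + o} = \frac{1}{-150 - 308} = \frac{1}{-458} = - \frac{1}{458}$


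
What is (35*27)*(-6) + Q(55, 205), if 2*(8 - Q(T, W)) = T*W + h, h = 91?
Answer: -11345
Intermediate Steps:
Q(T, W) = -75/2 - T*W/2 (Q(T, W) = 8 - (T*W + 91)/2 = 8 - (91 + T*W)/2 = 8 + (-91/2 - T*W/2) = -75/2 - T*W/2)
(35*27)*(-6) + Q(55, 205) = (35*27)*(-6) + (-75/2 - ½*55*205) = 945*(-6) + (-75/2 - 11275/2) = -5670 - 5675 = -11345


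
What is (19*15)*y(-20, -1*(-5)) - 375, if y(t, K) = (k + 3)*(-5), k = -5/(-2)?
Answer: -16425/2 ≈ -8212.5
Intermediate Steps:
k = 5/2 (k = -5*(-½) = 5/2 ≈ 2.5000)
y(t, K) = -55/2 (y(t, K) = (5/2 + 3)*(-5) = (11/2)*(-5) = -55/2)
(19*15)*y(-20, -1*(-5)) - 375 = (19*15)*(-55/2) - 375 = 285*(-55/2) - 375 = -15675/2 - 375 = -16425/2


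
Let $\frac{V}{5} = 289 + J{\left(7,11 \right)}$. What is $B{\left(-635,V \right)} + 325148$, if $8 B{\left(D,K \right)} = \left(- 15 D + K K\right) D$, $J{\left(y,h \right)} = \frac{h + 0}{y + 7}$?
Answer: $- \frac{261966227311}{1568} \approx -1.6707 \cdot 10^{8}$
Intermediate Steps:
$J{\left(y,h \right)} = \frac{h}{7 + y}$
$V = \frac{20285}{14}$ ($V = 5 \left(289 + \frac{11}{7 + 7}\right) = 5 \left(289 + \frac{11}{14}\right) = 5 \cdot \frac{4057}{14} = \frac{20285}{14} \approx 1448.9$)
$B{\left(D,K \right)} = \frac{D \left(K^{2} - 15 D\right)}{8}$ ($B{\left(D,K \right)} = \frac{\left(- 15 D + K K\right) D}{8} = \frac{\left(- 15 D + K^{2}\right) D}{8} = \frac{\left(K^{2} - 15 D\right) D}{8} = \frac{D \left(K^{2} - 15 D\right)}{8}$)
$B{\left(-635,V \right)} + 325148 = \frac{1}{8} \left(-635\right) \left(\left(\frac{20285}{14}\right)^{2} - -9525\right) + 325148 = \frac{1}{8} \left(-635\right) \left(\frac{411481225}{196} + 9525\right) + 325148 = \frac{1}{8} \left(-635\right) \frac{413348125}{196} + 325148 = - \frac{262476059375}{1568} + 325148 = - \frac{261966227311}{1568}$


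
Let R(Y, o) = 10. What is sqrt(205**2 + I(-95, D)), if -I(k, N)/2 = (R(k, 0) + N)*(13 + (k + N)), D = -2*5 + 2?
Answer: 7*sqrt(865) ≈ 205.88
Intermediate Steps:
D = -8 (D = -10 + 2 = -8)
I(k, N) = -2*(10 + N)*(13 + N + k) (I(k, N) = -2*(10 + N)*(13 + (k + N)) = -2*(10 + N)*(13 + (N + k)) = -2*(10 + N)*(13 + N + k))
sqrt(205**2 + I(-95, D)) = sqrt(205**2 + (-260 - 46*(-8) - 20*(-95) - 2*(-8)**2 - 2*(-8)*(-95))) = sqrt(42025 + (-260 + 368 + 1900 - 2*64 - 1520)) = sqrt(42025 + (-260 + 368 + 1900 - 128 - 1520)) = sqrt(42025 + 360) = sqrt(42385) = 7*sqrt(865)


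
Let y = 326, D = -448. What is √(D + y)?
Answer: I*√122 ≈ 11.045*I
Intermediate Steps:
√(D + y) = √(-448 + 326) = √(-122) = I*√122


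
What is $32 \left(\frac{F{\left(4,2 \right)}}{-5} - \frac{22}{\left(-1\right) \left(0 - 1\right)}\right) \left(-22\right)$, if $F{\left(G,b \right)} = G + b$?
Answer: $\frac{81664}{5} \approx 16333.0$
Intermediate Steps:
$32 \left(\frac{F{\left(4,2 \right)}}{-5} - \frac{22}{\left(-1\right) \left(0 - 1\right)}\right) \left(-22\right) = 32 \left(\frac{4 + 2}{-5} - \frac{22}{\left(-1\right) \left(0 - 1\right)}\right) \left(-22\right) = 32 \left(6 \left(- \frac{1}{5}\right) - \frac{22}{\left(-1\right) \left(-1\right)}\right) \left(-22\right) = 32 \left(- \frac{6}{5} - \frac{22}{1}\right) \left(-22\right) = 32 \left(- \frac{6}{5} - 22\right) \left(-22\right) = 32 \left(- \frac{116}{5}\right) \left(-22\right) = \left(- \frac{3712}{5}\right) \left(-22\right) = \frac{81664}{5}$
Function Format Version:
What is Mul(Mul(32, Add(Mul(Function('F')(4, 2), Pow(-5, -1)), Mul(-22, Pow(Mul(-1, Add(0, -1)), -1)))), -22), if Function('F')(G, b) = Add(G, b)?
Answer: Rational(81664, 5) ≈ 16333.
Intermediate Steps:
Mul(Mul(32, Add(Mul(Function('F')(4, 2), Pow(-5, -1)), Mul(-22, Pow(Mul(-1, Add(0, -1)), -1)))), -22) = Mul(Mul(32, Add(Mul(Add(4, 2), Pow(-5, -1)), Mul(-22, Pow(Mul(-1, Add(0, -1)), -1)))), -22) = Mul(Mul(32, Add(Mul(6, Rational(-1, 5)), Mul(-22, Pow(Mul(-1, -1), -1)))), -22) = Mul(Mul(32, Add(Rational(-6, 5), Mul(-22, Pow(1, -1)))), -22) = Mul(Mul(32, Add(Rational(-6, 5), Mul(-22, 1))), -22) = Mul(Mul(32, Add(Rational(-6, 5), -22)), -22) = Mul(Mul(32, Rational(-116, 5)), -22) = Mul(Rational(-3712, 5), -22) = Rational(81664, 5)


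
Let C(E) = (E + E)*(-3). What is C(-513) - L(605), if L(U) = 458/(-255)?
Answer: 785348/255 ≈ 3079.8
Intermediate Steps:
L(U) = -458/255 (L(U) = 458*(-1/255) = -458/255)
C(E) = -6*E (C(E) = (2*E)*(-3) = -6*E)
C(-513) - L(605) = -6*(-513) - 1*(-458/255) = 3078 + 458/255 = 785348/255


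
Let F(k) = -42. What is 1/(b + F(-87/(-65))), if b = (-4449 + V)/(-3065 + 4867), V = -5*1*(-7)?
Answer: -901/40049 ≈ -0.022497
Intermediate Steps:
V = 35 (V = -5*(-7) = 35)
b = -2207/901 (b = (-4449 + 35)/(-3065 + 4867) = -4414/1802 = -4414*1/1802 = -2207/901 ≈ -2.4495)
1/(b + F(-87/(-65))) = 1/(-2207/901 - 42) = 1/(-40049/901) = -901/40049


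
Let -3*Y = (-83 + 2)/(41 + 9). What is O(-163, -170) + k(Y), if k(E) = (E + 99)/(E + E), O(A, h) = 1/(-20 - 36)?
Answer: 15481/168 ≈ 92.149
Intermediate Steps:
Y = 27/50 (Y = -(-83 + 2)/(3*(41 + 9)) = -(-27)/50 = -⅓*(-81/50) = 27/50 ≈ 0.54000)
O(A, h) = -1/56 (O(A, h) = 1/(-56) = -1/56)
k(E) = (99 + E)/(2*E) (k(E) = (99 + E)/((2*E)) = (1/(2*E))*(99 + E) = (99 + E)/(2*E))
O(-163, -170) + k(Y) = -1/56 + (99 + 27/50)/(2*(27/50)) = -1/56 + (½)*(50/27)*(4977/50) = -1/56 + 553/6 = 15481/168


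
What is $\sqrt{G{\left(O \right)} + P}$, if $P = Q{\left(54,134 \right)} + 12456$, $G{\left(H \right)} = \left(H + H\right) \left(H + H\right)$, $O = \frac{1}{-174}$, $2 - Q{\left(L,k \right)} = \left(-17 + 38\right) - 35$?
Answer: $\frac{\sqrt{94400569}}{87} \approx 111.68$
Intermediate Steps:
$Q{\left(L,k \right)} = 16$ ($Q{\left(L,k \right)} = 2 - \left(\left(-17 + 38\right) - 35\right) = 2 - \left(21 - 35\right) = 2 - -14 = 2 + 14 = 16$)
$O = - \frac{1}{174} \approx -0.0057471$
$G{\left(H \right)} = 4 H^{2}$ ($G{\left(H \right)} = 2 H 2 H = 4 H^{2}$)
$P = 12472$ ($P = 16 + 12456 = 12472$)
$\sqrt{G{\left(O \right)} + P} = \sqrt{4 \left(- \frac{1}{174}\right)^{2} + 12472} = \sqrt{4 \cdot \frac{1}{30276} + 12472} = \sqrt{\frac{1}{7569} + 12472} = \sqrt{\frac{94400569}{7569}} = \frac{\sqrt{94400569}}{87}$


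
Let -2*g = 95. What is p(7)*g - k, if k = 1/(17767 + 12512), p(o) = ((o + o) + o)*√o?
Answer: -1/30279 - 1995*√7/2 ≈ -2639.1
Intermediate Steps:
p(o) = 3*o^(3/2) (p(o) = (2*o + o)*√o = (3*o)*√o = 3*o^(3/2))
g = -95/2 (g = -½*95 = -95/2 ≈ -47.500)
k = 1/30279 ≈ 3.3026e-5
p(7)*g - k = (3*7^(3/2))*(-95/2) - 1*1/30279 = (3*(7*√7))*(-95/2) - 1/30279 = (21*√7)*(-95/2) - 1/30279 = -1995*√7/2 - 1/30279 = -1/30279 - 1995*√7/2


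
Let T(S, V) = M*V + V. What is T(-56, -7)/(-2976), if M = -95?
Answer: -329/1488 ≈ -0.22110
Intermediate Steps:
T(S, V) = -94*V (T(S, V) = -95*V + V = -94*V)
T(-56, -7)/(-2976) = -94*(-7)/(-2976) = 658*(-1/2976) = -329/1488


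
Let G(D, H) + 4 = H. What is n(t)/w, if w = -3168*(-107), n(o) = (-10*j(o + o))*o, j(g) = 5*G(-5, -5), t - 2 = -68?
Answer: -75/856 ≈ -0.087617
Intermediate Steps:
t = -66 (t = 2 - 68 = -66)
G(D, H) = -4 + H
j(g) = -45 (j(g) = 5*(-4 - 5) = 5*(-9) = -45)
n(o) = 450*o (n(o) = (-10*(-45))*o = 450*o)
w = 338976
n(t)/w = (450*(-66))/338976 = -29700*1/338976 = -75/856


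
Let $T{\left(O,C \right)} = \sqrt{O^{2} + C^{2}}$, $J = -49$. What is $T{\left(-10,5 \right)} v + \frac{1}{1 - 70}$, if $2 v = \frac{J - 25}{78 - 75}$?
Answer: $- \frac{1}{69} - \frac{185 \sqrt{5}}{3} \approx -137.91$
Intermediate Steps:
$v = - \frac{37}{3}$ ($v = \frac{\left(-49 - 25\right) \frac{1}{78 - 75}}{2} = \frac{\left(-74\right) \frac{1}{3}}{2} = \frac{1}{2} \left(- \frac{74}{3}\right) = - \frac{37}{3} \approx -12.333$)
$T{\left(O,C \right)} = \sqrt{C^{2} + O^{2}}$
$T{\left(-10,5 \right)} v + \frac{1}{1 - 70} = \sqrt{5^{2} + \left(-10\right)^{2}} \left(- \frac{37}{3}\right) + \frac{1}{1 - 70} = \sqrt{25 + 100} \left(- \frac{37}{3}\right) + \frac{1}{-69} = \sqrt{125} \left(- \frac{37}{3}\right) - \frac{1}{69} = 5 \sqrt{5} \left(- \frac{37}{3}\right) - \frac{1}{69} = - \frac{185 \sqrt{5}}{3} - \frac{1}{69} = - \frac{1}{69} - \frac{185 \sqrt{5}}{3}$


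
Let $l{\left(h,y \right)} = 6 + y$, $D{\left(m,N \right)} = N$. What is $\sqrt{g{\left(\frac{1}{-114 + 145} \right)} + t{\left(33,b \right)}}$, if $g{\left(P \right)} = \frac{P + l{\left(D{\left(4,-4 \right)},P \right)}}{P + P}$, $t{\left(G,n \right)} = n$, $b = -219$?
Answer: $5 i \sqrt{5} \approx 11.18 i$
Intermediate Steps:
$g{\left(P \right)} = \frac{6 + 2 P}{2 P}$ ($g{\left(P \right)} = \frac{P + \left(6 + P\right)}{P + P} = \frac{6 + 2 P}{2 P}$)
$\sqrt{g{\left(\frac{1}{-114 + 145} \right)} + t{\left(33,b \right)}} = \sqrt{\frac{3 + \frac{1}{-114 + 145}}{\frac{1}{-114 + 145}} - 219} = \sqrt{\frac{3 + \frac{1}{31}}{\frac{1}{31}} - 219} = \sqrt{\frac{1}{\frac{1}{31}} \left(3 + \frac{1}{31}\right) - 219} = \sqrt{31 \cdot \frac{94}{31} - 219} = \sqrt{94 - 219} = \sqrt{-125} = 5 i \sqrt{5}$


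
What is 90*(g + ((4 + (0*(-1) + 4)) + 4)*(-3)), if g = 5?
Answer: -2790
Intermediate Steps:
90*(g + ((4 + (0*(-1) + 4)) + 4)*(-3)) = 90*(5 + ((4 + (0*(-1) + 4)) + 4)*(-3)) = 90*(5 + ((4 + (0 + 4)) + 4)*(-3)) = 90*(5 + ((4 + 4) + 4)*(-3)) = 90*(5 + (8 + 4)*(-3)) = 90*(5 + 12*(-3)) = 90*(5 - 36) = 90*(-31) = -2790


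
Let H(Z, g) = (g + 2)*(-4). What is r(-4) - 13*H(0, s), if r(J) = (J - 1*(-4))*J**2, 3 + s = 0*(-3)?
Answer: -52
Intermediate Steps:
s = -3 (s = -3 + 0*(-3) = -3 + 0 = -3)
H(Z, g) = -8 - 4*g (H(Z, g) = (2 + g)*(-4) = -8 - 4*g)
r(J) = J**2*(4 + J) (r(J) = (J + 4)*J**2 = (4 + J)*J**2 = J**2*(4 + J))
r(-4) - 13*H(0, s) = (-4)**2*(4 - 4) - 13*(-8 - 4*(-3)) = 16*0 - 13*(-8 + 12) = 0 - 13*4 = 0 - 52 = -52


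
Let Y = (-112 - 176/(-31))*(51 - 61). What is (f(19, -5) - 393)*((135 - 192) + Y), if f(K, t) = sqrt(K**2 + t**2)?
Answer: -12258849/31 + 31193*sqrt(386)/31 ≈ -3.7568e+5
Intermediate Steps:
Y = 32960/31 (Y = (-112 - 176*(-1/31))*(-10) = (-112 + 176/31)*(-10) = -3296/31*(-10) = 32960/31 ≈ 1063.2)
(f(19, -5) - 393)*((135 - 192) + Y) = (sqrt(19**2 + (-5)**2) - 393)*((135 - 192) + 32960/31) = (sqrt(361 + 25) - 393)*(-57 + 32960/31) = (sqrt(386) - 393)*(31193/31) = (-393 + sqrt(386))*(31193/31) = -12258849/31 + 31193*sqrt(386)/31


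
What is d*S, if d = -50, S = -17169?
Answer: 858450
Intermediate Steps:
d*S = -50*(-17169) = 858450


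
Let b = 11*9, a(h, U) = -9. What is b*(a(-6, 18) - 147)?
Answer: -15444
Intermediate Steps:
b = 99
b*(a(-6, 18) - 147) = 99*(-9 - 147) = 99*(-156) = -15444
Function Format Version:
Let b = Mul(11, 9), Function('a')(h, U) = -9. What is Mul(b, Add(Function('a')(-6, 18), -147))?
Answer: -15444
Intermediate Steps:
b = 99
Mul(b, Add(Function('a')(-6, 18), -147)) = Mul(99, Add(-9, -147)) = Mul(99, -156) = -15444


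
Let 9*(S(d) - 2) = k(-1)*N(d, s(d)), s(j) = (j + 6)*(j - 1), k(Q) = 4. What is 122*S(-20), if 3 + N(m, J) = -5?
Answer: -1708/9 ≈ -189.78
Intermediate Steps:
s(j) = (-1 + j)*(6 + j) (s(j) = (6 + j)*(-1 + j) = (-1 + j)*(6 + j))
N(m, J) = -8 (N(m, J) = -3 - 5 = -8)
S(d) = -14/9 (S(d) = 2 + (4*(-8))/9 = 2 + (⅑)*(-32) = 2 - 32/9 = -14/9)
122*S(-20) = 122*(-14/9) = -1708/9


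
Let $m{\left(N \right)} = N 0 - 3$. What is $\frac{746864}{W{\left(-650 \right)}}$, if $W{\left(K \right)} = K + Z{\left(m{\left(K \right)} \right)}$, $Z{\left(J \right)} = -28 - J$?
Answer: $- \frac{746864}{675} \approx -1106.5$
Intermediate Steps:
$m{\left(N \right)} = -3$ ($m{\left(N \right)} = 0 - 3 = -3$)
$W{\left(K \right)} = -25 + K$ ($W{\left(K \right)} = K - 25 = -25 + K$)
$\frac{746864}{W{\left(-650 \right)}} = \frac{746864}{-25 - 650} = \frac{746864}{-675} = 746864 \left(- \frac{1}{675}\right) = - \frac{746864}{675}$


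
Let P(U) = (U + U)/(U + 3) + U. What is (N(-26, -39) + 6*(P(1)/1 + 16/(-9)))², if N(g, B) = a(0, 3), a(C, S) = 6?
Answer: 169/9 ≈ 18.778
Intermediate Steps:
N(g, B) = 6
P(U) = U + 2*U/(3 + U) (P(U) = (2*U)/(3 + U) + U = 2*U/(3 + U) + U = U + 2*U/(3 + U))
(N(-26, -39) + 6*(P(1)/1 + 16/(-9)))² = (6 + 6*((1*(5 + 1)/(3 + 1))/1 + 16/(-9)))² = (6 + 6*((1*6/4)*1 + 16*(-⅑)))² = (6 + 6*((1*(¼)*6)*1 - 16/9))² = (6 + 6*((3/2)*1 - 16/9))² = (6 + 6*(3/2 - 16/9))² = (6 + 6*(-5/18))² = (6 - 5/3)² = (13/3)² = 169/9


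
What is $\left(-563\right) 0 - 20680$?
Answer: $-20680$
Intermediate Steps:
$\left(-563\right) 0 - 20680 = 0 - 20680 = -20680$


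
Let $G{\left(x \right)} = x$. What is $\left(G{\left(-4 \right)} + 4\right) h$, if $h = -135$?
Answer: $0$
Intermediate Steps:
$\left(G{\left(-4 \right)} + 4\right) h = \left(-4 + 4\right) \left(-135\right) = 0 \left(-135\right) = 0$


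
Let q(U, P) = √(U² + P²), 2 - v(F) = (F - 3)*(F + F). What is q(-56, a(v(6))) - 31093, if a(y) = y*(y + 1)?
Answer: -31093 + 2*√315505 ≈ -29970.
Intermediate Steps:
v(F) = 2 - 2*F*(-3 + F) (v(F) = 2 - (F - 3)*(F + F) = 2 - (-3 + F)*2*F = 2 - 2*F*(-3 + F))
a(y) = y*(1 + y)
q(U, P) = √(P² + U²)
q(-56, a(v(6))) - 31093 = √(((2 - 2*6² + 6*6)*(1 + (2 - 2*6² + 6*6)))² + (-56)²) - 31093 = √(((2 - 2*36 + 36)*(1 + (2 - 2*36 + 36)))² + 3136) - 31093 = √(((2 - 72 + 36)*(1 + (2 - 72 + 36)))² + 3136) - 31093 = √((-34*(1 - 34))² + 3136) - 31093 = √((-34*(-33))² + 3136) - 31093 = √(1122² + 3136) - 31093 = √(1258884 + 3136) - 31093 = √1262020 - 31093 = 2*√315505 - 31093 = -31093 + 2*√315505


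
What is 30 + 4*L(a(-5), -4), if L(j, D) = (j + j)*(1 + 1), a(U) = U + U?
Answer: -130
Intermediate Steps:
a(U) = 2*U
L(j, D) = 4*j (L(j, D) = (2*j)*2 = 4*j)
30 + 4*L(a(-5), -4) = 30 + 4*(4*(2*(-5))) = 30 + 4*(4*(-10)) = 30 + 4*(-40) = 30 - 160 = -130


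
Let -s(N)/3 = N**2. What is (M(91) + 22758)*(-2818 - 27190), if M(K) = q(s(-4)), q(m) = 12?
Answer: -683282160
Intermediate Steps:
s(N) = -3*N**2
M(K) = 12
(M(91) + 22758)*(-2818 - 27190) = (12 + 22758)*(-2818 - 27190) = 22770*(-30008) = -683282160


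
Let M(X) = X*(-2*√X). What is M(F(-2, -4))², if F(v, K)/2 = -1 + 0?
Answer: -32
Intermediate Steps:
F(v, K) = -2 (F(v, K) = 2*(-1 + 0) = 2*(-1) = -2)
M(X) = -2*X^(3/2)
M(F(-2, -4))² = (-(-4)*I*√2)² = (4*I*√2)² = -32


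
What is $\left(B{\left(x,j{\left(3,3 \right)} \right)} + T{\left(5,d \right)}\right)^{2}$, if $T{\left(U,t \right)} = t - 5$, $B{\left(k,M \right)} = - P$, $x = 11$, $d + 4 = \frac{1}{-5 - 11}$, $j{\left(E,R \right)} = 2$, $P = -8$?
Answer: $\frac{289}{256} \approx 1.1289$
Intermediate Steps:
$d = - \frac{65}{16}$ ($d = -4 + \frac{1}{-5 - 11} = -4 + \frac{1}{-16} = -4 - \frac{1}{16} = - \frac{65}{16} \approx -4.0625$)
$B{\left(k,M \right)} = 8$ ($B{\left(k,M \right)} = \left(-1\right) \left(-8\right) = 8$)
$T{\left(U,t \right)} = -5 + t$
$\left(B{\left(x,j{\left(3,3 \right)} \right)} + T{\left(5,d \right)}\right)^{2} = \left(8 - \frac{145}{16}\right)^{2} = \left(- \frac{17}{16}\right)^{2} = \frac{289}{256}$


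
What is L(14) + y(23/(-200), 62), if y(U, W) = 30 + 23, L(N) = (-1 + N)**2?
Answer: 222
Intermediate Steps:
y(U, W) = 53
L(14) + y(23/(-200), 62) = (-1 + 14)**2 + 53 = 13**2 + 53 = 169 + 53 = 222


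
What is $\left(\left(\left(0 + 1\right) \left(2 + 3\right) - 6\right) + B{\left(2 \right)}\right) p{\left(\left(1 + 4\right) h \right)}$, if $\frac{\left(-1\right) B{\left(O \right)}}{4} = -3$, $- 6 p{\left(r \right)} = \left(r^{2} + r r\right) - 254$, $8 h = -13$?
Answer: $\frac{14311}{64} \approx 223.61$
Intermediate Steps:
$h = - \frac{13}{8}$ ($h = \frac{1}{8} \left(-13\right) = - \frac{13}{8} \approx -1.625$)
$p{\left(r \right)} = \frac{127}{3} - \frac{r^{2}}{3}$ ($p{\left(r \right)} = - \frac{\left(r^{2} + r r\right) - 254}{6} = - \frac{\left(r^{2} + r^{2}\right) - 254}{6} = - \frac{2 r^{2} - 254}{6} = - \frac{-254 + 2 r^{2}}{6} = \frac{127}{3} - \frac{r^{2}}{3}$)
$B{\left(O \right)} = 12$ ($B{\left(O \right)} = \left(-4\right) \left(-3\right) = 12$)
$\left(\left(\left(0 + 1\right) \left(2 + 3\right) - 6\right) + B{\left(2 \right)}\right) p{\left(\left(1 + 4\right) h \right)} = \left(\left(\left(0 + 1\right) \left(2 + 3\right) - 6\right) + 12\right) \left(\frac{127}{3} - \frac{\left(\left(1 + 4\right) \left(- \frac{13}{8}\right)\right)^{2}}{3}\right) = \left(\left(1 \cdot 5 - 6\right) + 12\right) \left(\frac{127}{3} - \frac{\left(5 \left(- \frac{13}{8}\right)\right)^{2}}{3}\right) = \left(\left(5 - 6\right) + 12\right) \left(\frac{127}{3} - \frac{\left(- \frac{65}{8}\right)^{2}}{3}\right) = \left(-1 + 12\right) \left(\frac{127}{3} - \frac{4225}{192}\right) = 11 \left(\frac{127}{3} - \frac{4225}{192}\right) = 11 \cdot \frac{1301}{64} = \frac{14311}{64}$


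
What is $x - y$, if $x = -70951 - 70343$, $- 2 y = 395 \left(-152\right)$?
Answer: $-171314$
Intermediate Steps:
$y = 30020$ ($y = - \frac{395 \left(-152\right)}{2} = \left(- \frac{1}{2}\right) \left(-60040\right) = 30020$)
$x = -141294$
$x - y = -141294 - 30020 = -171314$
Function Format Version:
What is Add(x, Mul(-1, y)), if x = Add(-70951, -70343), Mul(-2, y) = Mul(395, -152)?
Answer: -171314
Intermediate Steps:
y = 30020 (y = Mul(Rational(-1, 2), Mul(395, -152)) = Mul(Rational(-1, 2), -60040) = 30020)
x = -141294
Add(x, Mul(-1, y)) = Add(-141294, Mul(-1, 30020)) = Add(-141294, -30020) = -171314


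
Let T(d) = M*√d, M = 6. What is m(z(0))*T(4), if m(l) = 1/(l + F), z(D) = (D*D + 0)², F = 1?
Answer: 12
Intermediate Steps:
z(D) = D⁴ (z(D) = (D² + 0)² = (D²)² = D⁴)
T(d) = 6*√d
m(l) = 1/(1 + l) (m(l) = 1/(l + 1) = 1/(1 + l))
m(z(0))*T(4) = (6*√4)/(1 + 0⁴) = (6*2)/(1 + 0) = 12/1 = 1*12 = 12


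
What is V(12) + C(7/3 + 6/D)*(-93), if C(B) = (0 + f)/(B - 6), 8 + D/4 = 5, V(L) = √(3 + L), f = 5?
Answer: 558/5 + √15 ≈ 115.47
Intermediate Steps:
D = -12 (D = -32 + 4*5 = -32 + 20 = -12)
C(B) = 5/(-6 + B) (C(B) = (0 + 5)/(B - 6) = 5/(-6 + B))
V(12) + C(7/3 + 6/D)*(-93) = √(3 + 12) + (5/(-6 + (7/3 + 6/(-12))))*(-93) = √15 + (5/(-6 + (7*(⅓) + 6*(-1/12))))*(-93) = √15 + (5/(-6 + (7/3 - ½)))*(-93) = √15 + (5/(-6 + 11/6))*(-93) = √15 + (5/(-25/6))*(-93) = √15 + (5*(-6/25))*(-93) = √15 - 6/5*(-93) = √15 + 558/5 = 558/5 + √15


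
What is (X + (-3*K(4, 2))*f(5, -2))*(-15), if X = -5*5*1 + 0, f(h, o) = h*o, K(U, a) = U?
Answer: -1425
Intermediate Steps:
X = -25 (X = -25*1 + 0 = -25 + 0 = -25)
(X + (-3*K(4, 2))*f(5, -2))*(-15) = (-25 + (-3*4)*(5*(-2)))*(-15) = (-25 - 12*(-10))*(-15) = (-25 + 120)*(-15) = 95*(-15) = -1425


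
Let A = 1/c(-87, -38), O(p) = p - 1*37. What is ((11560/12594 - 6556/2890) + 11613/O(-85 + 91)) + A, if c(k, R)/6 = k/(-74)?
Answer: -9222834249332/24540448005 ≈ -375.82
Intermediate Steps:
c(k, R) = -3*k/37 (c(k, R) = 6*(k/(-74)) = 6*(k*(-1/74)) = 6*(-k/74) = -3*k/37)
O(p) = -37 + p (O(p) = p - 37 = -37 + p)
A = 37/261 (A = 1/(-3/37*(-87)) = 1/(261/37) = 37/261 ≈ 0.14176)
((11560/12594 - 6556/2890) + 11613/O(-85 + 91)) + A = ((11560/12594 - 6556/2890) + 11613/(-37 + (-85 + 91))) + 37/261 = ((11560*(1/12594) - 6556*1/2890) + 11613/(-37 + 6)) + 37/261 = ((5780/6297 - 3278/1445) + 11613/(-31)) + 37/261 = (-12289466/9099165 + 11613*(-1/31)) + 37/261 = (-12289466/9099165 - 11613/31) + 37/261 = -106049576591/282074115 + 37/261 = -9222834249332/24540448005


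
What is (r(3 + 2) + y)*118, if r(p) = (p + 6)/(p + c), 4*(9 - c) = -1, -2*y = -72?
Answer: 247328/57 ≈ 4339.1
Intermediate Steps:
y = 36 (y = -½*(-72) = 36)
c = 37/4 (c = 9 - ¼*(-1) = 9 + ¼ = 37/4 ≈ 9.2500)
r(p) = (6 + p)/(37/4 + p) (r(p) = (p + 6)/(p + 37/4) = (6 + p)/(37/4 + p))
(r(3 + 2) + y)*118 = (4*(6 + (3 + 2))/(37 + 4*(3 + 2)) + 36)*118 = (4*(6 + 5)/(37 + 4*5) + 36)*118 = (4*11/(37 + 20) + 36)*118 = (4*11/57 + 36)*118 = (4*(1/57)*11 + 36)*118 = (44/57 + 36)*118 = (2096/57)*118 = 247328/57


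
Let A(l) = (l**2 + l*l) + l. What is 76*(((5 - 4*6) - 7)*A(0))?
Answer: 0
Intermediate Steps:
A(l) = l + 2*l**2 (A(l) = (l**2 + l**2) + l = 2*l**2 + l = l + 2*l**2)
76*(((5 - 4*6) - 7)*A(0)) = 76*(((5 - 4*6) - 7)*(0*(1 + 2*0))) = 76*(((5 - 24) - 7)*(0*(1 + 0))) = 76*((-19 - 7)*(0*1)) = 76*(-26*0) = 76*0 = 0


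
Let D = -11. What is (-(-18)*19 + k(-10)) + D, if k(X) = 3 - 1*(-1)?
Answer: 335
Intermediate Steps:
k(X) = 4 (k(X) = 3 + 1 = 4)
(-(-18)*19 + k(-10)) + D = (-(-18)*19 + 4) - 11 = (-1*(-342) + 4) - 11 = (342 + 4) - 11 = 346 - 11 = 335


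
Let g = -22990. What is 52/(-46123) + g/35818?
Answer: -531115153/826016807 ≈ -0.64298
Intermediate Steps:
52/(-46123) + g/35818 = 52/(-46123) - 22990/35818 = 52*(-1/46123) - 22990*1/35818 = -52/46123 - 11495/17909 = -531115153/826016807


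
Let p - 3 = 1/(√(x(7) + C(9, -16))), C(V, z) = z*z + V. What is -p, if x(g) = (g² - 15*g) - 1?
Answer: -3 - √13/52 ≈ -3.0693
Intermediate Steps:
C(V, z) = V + z² (C(V, z) = z² + V = V + z²)
x(g) = -1 + g² - 15*g
p = 3 + √13/52 (p = 3 + 1/(√((-1 + 7² - 15*7) + (9 + (-16)²))) = 3 + 1/(√((-1 + 49 - 105) + (9 + 256))) = 3 + 1/(√(-57 + 265)) = 3 + 1/(√208) = 3 + 1/(4*√13) = 3 + √13/52 ≈ 3.0693)
-p = -(3 + √13/52) = -3 - √13/52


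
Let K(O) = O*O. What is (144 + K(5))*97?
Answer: 16393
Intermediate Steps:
K(O) = O²
(144 + K(5))*97 = (144 + 5²)*97 = (144 + 25)*97 = 169*97 = 16393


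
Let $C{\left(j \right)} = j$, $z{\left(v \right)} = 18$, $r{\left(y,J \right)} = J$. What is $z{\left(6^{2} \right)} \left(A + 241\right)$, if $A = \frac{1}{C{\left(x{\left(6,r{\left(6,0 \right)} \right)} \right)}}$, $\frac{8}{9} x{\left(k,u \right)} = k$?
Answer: $\frac{13022}{3} \approx 4340.7$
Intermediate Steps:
$x{\left(k,u \right)} = \frac{9 k}{8}$
$A = \frac{4}{27}$ ($A = \frac{1}{\frac{9}{8} \cdot 6} = \frac{1}{\frac{27}{4}} = \frac{4}{27} \approx 0.14815$)
$z{\left(6^{2} \right)} \left(A + 241\right) = 18 \left(\frac{4}{27} + 241\right) = 18 \cdot \frac{6511}{27} = \frac{13022}{3}$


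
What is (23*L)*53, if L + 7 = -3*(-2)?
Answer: -1219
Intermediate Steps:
L = -1 (L = -7 - 3*(-2) = -7 + 6 = -1)
(23*L)*53 = (23*(-1))*53 = -23*53 = -1219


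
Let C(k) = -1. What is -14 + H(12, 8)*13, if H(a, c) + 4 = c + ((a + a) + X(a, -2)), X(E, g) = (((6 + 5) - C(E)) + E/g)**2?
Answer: 818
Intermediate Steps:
X(E, g) = (12 + E/g)**2 (X(E, g) = (((6 + 5) - 1*(-1)) + E/g)**2 = ((11 + 1) + E/g)**2 = (12 + E/g)**2)
H(a, c) = -4 + c + 2*a + (-24 + a)**2/4 (H(a, c) = -4 + (c + ((a + a) + (a + 12*(-2))**2/(-2)**2)) = -4 + (c + (2*a + (a - 24)**2/4)) = -4 + (c + (2*a + (-24 + a)**2/4)) = -4 + (c + 2*a + (-24 + a)**2/4) = -4 + c + 2*a + (-24 + a)**2/4)
-14 + H(12, 8)*13 = -14 + (140 + 8 - 10*12 + (1/4)*12**2)*13 = -14 + (140 + 8 - 120 + (1/4)*144)*13 = -14 + (140 + 8 - 120 + 36)*13 = -14 + 64*13 = -14 + 832 = 818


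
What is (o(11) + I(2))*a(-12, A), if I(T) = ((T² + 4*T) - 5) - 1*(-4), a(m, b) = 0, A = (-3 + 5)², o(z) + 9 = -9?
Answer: 0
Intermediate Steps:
o(z) = -18 (o(z) = -9 - 9 = -18)
A = 4 (A = 2² = 4)
I(T) = -1 + T² + 4*T (I(T) = (-5 + T² + 4*T) + 4 = -1 + T² + 4*T)
(o(11) + I(2))*a(-12, A) = (-18 + (-1 + 2² + 4*2))*0 = (-18 + (-1 + 4 + 8))*0 = (-18 + 11)*0 = -7*0 = 0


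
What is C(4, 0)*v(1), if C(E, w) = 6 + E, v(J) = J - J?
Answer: 0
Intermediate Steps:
v(J) = 0
C(4, 0)*v(1) = (6 + 4)*0 = 10*0 = 0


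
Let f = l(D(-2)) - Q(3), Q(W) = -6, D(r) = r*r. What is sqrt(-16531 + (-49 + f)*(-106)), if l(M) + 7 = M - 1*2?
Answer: I*sqrt(11443) ≈ 106.97*I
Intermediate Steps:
D(r) = r**2
l(M) = -9 + M (l(M) = -7 + (M - 1*2) = -7 + (M - 2) = -7 + (-2 + M) = -9 + M)
f = 1 (f = (-9 + (-2)**2) - 1*(-6) = (-9 + 4) + 6 = -5 + 6 = 1)
sqrt(-16531 + (-49 + f)*(-106)) = sqrt(-16531 + (-49 + 1)*(-106)) = sqrt(-16531 - 48*(-106)) = sqrt(-16531 + 5088) = sqrt(-11443) = I*sqrt(11443)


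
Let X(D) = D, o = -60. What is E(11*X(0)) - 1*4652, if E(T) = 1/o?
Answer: -279121/60 ≈ -4652.0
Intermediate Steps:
E(T) = -1/60 (E(T) = 1/(-60) = -1/60)
E(11*X(0)) - 1*4652 = -1/60 - 1*4652 = -1/60 - 4652 = -279121/60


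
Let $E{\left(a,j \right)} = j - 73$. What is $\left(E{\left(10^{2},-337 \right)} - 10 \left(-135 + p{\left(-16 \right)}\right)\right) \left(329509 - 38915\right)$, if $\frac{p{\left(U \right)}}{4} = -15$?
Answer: $447514760$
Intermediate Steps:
$p{\left(U \right)} = -60$ ($p{\left(U \right)} = 4 \left(-15\right) = -60$)
$E{\left(a,j \right)} = -73 + j$
$\left(E{\left(10^{2},-337 \right)} - 10 \left(-135 + p{\left(-16 \right)}\right)\right) \left(329509 - 38915\right) = \left(\left(-73 - 337\right) - 10 \left(-135 - 60\right)\right) \left(329509 - 38915\right) = \left(-410 - -1950\right) 290594 = \left(-410 + 1950\right) 290594 = 1540 \cdot 290594 = 447514760$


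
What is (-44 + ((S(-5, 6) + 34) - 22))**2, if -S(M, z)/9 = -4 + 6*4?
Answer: 44944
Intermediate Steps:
S(M, z) = -180 (S(M, z) = -9*(-4 + 6*4) = -9*(-4 + 24) = -9*20 = -180)
(-44 + ((S(-5, 6) + 34) - 22))**2 = (-44 + ((-180 + 34) - 22))**2 = (-44 + (-146 - 22))**2 = (-44 - 168)**2 = (-212)**2 = 44944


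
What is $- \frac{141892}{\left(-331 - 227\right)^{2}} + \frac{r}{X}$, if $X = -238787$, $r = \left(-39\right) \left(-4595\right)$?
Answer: $- \frac{22419987656}{18587418867} \approx -1.2062$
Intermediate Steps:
$r = 179205$
$- \frac{141892}{\left(-331 - 227\right)^{2}} + \frac{r}{X} = - \frac{141892}{\left(-331 - 227\right)^{2}} + \frac{179205}{-238787} = - \frac{141892}{\left(-558\right)^{2}} + 179205 \left(- \frac{1}{238787}\right) = - \frac{141892}{311364} - \frac{179205}{238787} = \left(-141892\right) \frac{1}{311364} - \frac{179205}{238787} = - \frac{35473}{77841} - \frac{179205}{238787} = - \frac{22419987656}{18587418867}$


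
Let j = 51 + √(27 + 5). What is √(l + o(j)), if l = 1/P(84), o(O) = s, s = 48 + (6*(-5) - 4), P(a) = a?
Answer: √24717/42 ≈ 3.7432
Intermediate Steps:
j = 51 + 4*√2 (j = 51 + √32 = 51 + 4*√2 ≈ 56.657)
s = 14 (s = 48 + (-30 - 4) = 48 - 34 = 14)
o(O) = 14
l = 1/84 ≈ 0.011905
√(l + o(j)) = √(1/84 + 14) = √(1177/84) = √24717/42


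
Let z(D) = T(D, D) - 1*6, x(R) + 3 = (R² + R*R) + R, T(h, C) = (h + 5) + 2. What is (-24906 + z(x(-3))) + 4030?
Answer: -20863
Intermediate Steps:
T(h, C) = 7 + h (T(h, C) = (5 + h) + 2 = 7 + h)
x(R) = -3 + R + 2*R² (x(R) = -3 + ((R² + R*R) + R) = -3 + ((R² + R²) + R) = -3 + (2*R² + R) = -3 + (R + 2*R²) = -3 + R + 2*R²)
z(D) = 1 + D (z(D) = (7 + D) - 1*6 = (7 + D) - 6 = 1 + D)
(-24906 + z(x(-3))) + 4030 = (-24906 + (1 + (-3 - 3 + 2*(-3)²))) + 4030 = (-24906 + (1 + (-3 - 3 + 2*9))) + 4030 = (-24906 + (1 + (-3 - 3 + 18))) + 4030 = (-24906 + (1 + 12)) + 4030 = (-24906 + 13) + 4030 = -24893 + 4030 = -20863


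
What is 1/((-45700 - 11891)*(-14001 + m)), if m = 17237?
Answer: -1/186364476 ≈ -5.3658e-9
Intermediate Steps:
1/((-45700 - 11891)*(-14001 + m)) = 1/((-45700 - 11891)*(-14001 + 17237)) = 1/(-57591*3236) = 1/(-186364476) = -1/186364476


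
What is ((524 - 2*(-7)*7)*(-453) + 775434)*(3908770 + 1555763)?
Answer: 2697665077044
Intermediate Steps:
((524 - 2*(-7)*7)*(-453) + 775434)*(3908770 + 1555763) = ((524 + 14*7)*(-453) + 775434)*5464533 = ((524 + 98)*(-453) + 775434)*5464533 = (622*(-453) + 775434)*5464533 = (-281766 + 775434)*5464533 = 493668*5464533 = 2697665077044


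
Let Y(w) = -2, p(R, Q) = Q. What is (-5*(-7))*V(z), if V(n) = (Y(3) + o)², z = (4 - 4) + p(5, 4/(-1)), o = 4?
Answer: 140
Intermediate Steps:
z = -4 (z = (4 - 4) + 4/(-1) = 0 + 4*(-1) = 0 - 4 = -4)
V(n) = 4 (V(n) = (-2 + 4)² = 2² = 4)
(-5*(-7))*V(z) = -5*(-7)*4 = 35*4 = 140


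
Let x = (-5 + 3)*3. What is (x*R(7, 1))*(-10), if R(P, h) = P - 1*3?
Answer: 240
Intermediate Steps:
x = -6 (x = -2*3 = -6)
R(P, h) = -3 + P (R(P, h) = P - 3 = -3 + P)
(x*R(7, 1))*(-10) = -6*(-3 + 7)*(-10) = -6*4*(-10) = -24*(-10) = 240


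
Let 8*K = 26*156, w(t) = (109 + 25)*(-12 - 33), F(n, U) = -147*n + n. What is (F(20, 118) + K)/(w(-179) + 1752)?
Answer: 2413/4278 ≈ 0.56405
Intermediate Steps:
F(n, U) = -146*n
w(t) = -6030 (w(t) = 134*(-45) = -6030)
K = 507 (K = (26*156)/8 = (1/8)*4056 = 507)
(F(20, 118) + K)/(w(-179) + 1752) = (-146*20 + 507)/(-6030 + 1752) = (-2920 + 507)/(-4278) = -2413*(-1/4278) = 2413/4278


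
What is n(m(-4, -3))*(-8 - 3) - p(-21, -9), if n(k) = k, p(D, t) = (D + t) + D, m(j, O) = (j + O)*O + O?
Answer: -147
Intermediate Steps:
m(j, O) = O + O*(O + j) (m(j, O) = (O + j)*O + O = O*(O + j) + O = O + O*(O + j))
p(D, t) = t + 2*D
n(m(-4, -3))*(-8 - 3) - p(-21, -9) = (-3*(1 - 3 - 4))*(-8 - 3) - (-9 + 2*(-21)) = -3*(-6)*(-11) - (-9 - 42) = 18*(-11) - 1*(-51) = -198 + 51 = -147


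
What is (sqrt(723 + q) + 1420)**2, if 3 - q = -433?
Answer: (1420 + sqrt(1159))**2 ≈ 2.1142e+6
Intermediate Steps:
q = 436 (q = 3 - 1*(-433) = 3 + 433 = 436)
(sqrt(723 + q) + 1420)**2 = (sqrt(723 + 436) + 1420)**2 = (sqrt(1159) + 1420)**2 = (1420 + sqrt(1159))**2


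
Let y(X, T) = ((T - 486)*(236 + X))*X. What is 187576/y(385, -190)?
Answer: -46894/40405365 ≈ -0.0011606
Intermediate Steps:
y(X, T) = X*(-486 + T)*(236 + X) (y(X, T) = ((-486 + T)*(236 + X))*X = X*(-486 + T)*(236 + X))
187576/y(385, -190) = 187576/((385*(-114696 - 486*385 + 236*(-190) - 190*385))) = 187576/((385*(-114696 - 187110 - 44840 - 73150))) = 187576/((385*(-419796))) = 187576/(-161621460) = 187576*(-1/161621460) = -46894/40405365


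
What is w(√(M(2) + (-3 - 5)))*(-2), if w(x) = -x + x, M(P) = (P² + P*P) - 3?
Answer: 0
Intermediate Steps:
M(P) = -3 + 2*P² (M(P) = (P² + P²) - 3 = 2*P² - 3 = -3 + 2*P²)
w(x) = 0
w(√(M(2) + (-3 - 5)))*(-2) = 0*(-2) = 0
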